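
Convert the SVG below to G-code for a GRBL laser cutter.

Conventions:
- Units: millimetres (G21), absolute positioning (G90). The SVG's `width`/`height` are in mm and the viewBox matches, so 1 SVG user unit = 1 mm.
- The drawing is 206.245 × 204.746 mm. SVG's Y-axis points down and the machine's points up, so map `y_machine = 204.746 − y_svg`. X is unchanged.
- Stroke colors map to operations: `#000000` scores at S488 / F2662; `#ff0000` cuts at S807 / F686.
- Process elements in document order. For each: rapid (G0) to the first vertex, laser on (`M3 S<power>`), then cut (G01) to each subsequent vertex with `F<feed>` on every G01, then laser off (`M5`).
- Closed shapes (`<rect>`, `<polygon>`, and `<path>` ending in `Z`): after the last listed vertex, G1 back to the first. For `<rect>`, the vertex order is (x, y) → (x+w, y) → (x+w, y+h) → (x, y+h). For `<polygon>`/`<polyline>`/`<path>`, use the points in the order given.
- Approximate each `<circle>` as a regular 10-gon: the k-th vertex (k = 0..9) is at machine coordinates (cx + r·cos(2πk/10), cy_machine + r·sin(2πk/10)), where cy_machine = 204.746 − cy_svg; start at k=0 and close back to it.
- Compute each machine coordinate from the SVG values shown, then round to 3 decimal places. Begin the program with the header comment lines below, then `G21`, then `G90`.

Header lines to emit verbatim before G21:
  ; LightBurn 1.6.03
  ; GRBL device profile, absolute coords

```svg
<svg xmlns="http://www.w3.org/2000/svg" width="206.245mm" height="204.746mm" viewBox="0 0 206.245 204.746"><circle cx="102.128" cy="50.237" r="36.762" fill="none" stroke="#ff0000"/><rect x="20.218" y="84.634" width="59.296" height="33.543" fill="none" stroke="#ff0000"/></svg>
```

; LightBurn 1.6.03
; GRBL device profile, absolute coords
G21
G90
G0 X138.890 Y154.509
M3 S807
G01 X131.869 Y176.117 F686
G01 X113.488 Y189.472 F686
G01 X90.768 Y189.472 F686
G01 X72.387 Y176.117 F686
G01 X65.366 Y154.509 F686
G01 X72.387 Y132.901 F686
G01 X90.768 Y119.546 F686
G01 X113.488 Y119.546 F686
G01 X131.869 Y132.901 F686
G01 X138.890 Y154.509 F686
M5
G0 X20.218 Y120.112
M3 S807
G01 X79.514 Y120.112 F686
G01 X79.514 Y86.569 F686
G01 X20.218 Y86.569 F686
G01 X20.218 Y120.112 F686
M5

1 u = 1 mm; y_m = 204.746 − y.

[1] `<circle>` circle, #ff0000→cut S807 F686: (138.890,154.509) → (131.869,176.117) → (113.488,189.472) → (90.768,189.472) → (72.387,176.117) → (65.366,154.509) → (72.387,132.901) → (90.768,119.546) → (113.488,119.546) → (131.869,132.901) → (138.890,154.509) (closed)

[2] `<rect>` rectangle, #ff0000→cut S807 F686: (20.218,120.112) → (79.514,120.112) → (79.514,86.569) → (20.218,86.569) → (20.218,120.112) (closed)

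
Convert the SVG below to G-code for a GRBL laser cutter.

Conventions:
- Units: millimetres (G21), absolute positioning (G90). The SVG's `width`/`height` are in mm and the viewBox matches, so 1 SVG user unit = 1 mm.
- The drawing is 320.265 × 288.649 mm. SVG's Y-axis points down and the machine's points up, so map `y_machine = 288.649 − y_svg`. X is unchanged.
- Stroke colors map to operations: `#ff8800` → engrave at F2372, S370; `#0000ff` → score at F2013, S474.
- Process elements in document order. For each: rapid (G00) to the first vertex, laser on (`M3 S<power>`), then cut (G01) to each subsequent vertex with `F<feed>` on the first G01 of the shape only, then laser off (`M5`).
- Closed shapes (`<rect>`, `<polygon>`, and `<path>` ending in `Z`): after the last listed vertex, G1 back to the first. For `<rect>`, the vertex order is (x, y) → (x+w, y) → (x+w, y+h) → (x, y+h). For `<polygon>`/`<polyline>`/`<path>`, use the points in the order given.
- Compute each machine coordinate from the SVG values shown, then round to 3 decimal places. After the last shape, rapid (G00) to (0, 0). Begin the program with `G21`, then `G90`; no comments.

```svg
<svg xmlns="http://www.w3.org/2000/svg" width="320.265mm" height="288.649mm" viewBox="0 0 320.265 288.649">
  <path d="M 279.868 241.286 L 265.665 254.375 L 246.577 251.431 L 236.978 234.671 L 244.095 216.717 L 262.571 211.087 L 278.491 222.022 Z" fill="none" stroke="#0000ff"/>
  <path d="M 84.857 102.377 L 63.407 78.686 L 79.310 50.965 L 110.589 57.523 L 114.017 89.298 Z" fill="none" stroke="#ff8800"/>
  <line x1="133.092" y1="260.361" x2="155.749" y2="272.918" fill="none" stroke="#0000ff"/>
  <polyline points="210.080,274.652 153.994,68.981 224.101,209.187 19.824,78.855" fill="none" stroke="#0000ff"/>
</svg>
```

G21
G90
G00 X279.868 Y47.363
M3 S474
G01 X265.665 Y34.274 F2013
G01 X246.577 Y37.218
G01 X236.978 Y53.978
G01 X244.095 Y71.932
G01 X262.571 Y77.562
G01 X278.491 Y66.627
G01 X279.868 Y47.363
M5
G00 X84.857 Y186.272
M3 S370
G01 X63.407 Y209.963 F2372
G01 X79.310 Y237.684
G01 X110.589 Y231.126
G01 X114.017 Y199.351
G01 X84.857 Y186.272
M5
G00 X133.092 Y28.288
M3 S474
G01 X155.749 Y15.731 F2013
M5
G00 X210.080 Y13.997
M3 S474
G01 X153.994 Y219.668 F2013
G01 X224.101 Y79.462
G01 X19.824 Y209.794
M5
G00 X0.000 Y0.000

1 u = 1 mm; y_m = 288.649 − y.

[1] `<path>` regular polygon, #0000ff→score S474 F2013: (279.868,47.363) → (265.665,34.274) → (246.577,37.218) → (236.978,53.978) → (244.095,71.932) → (262.571,77.562) → (278.491,66.627) → (279.868,47.363) (closed)

[2] `<path>` regular polygon, #ff8800→engrave S370 F2372: (84.857,186.272) → (63.407,209.963) → (79.310,237.684) → (110.589,231.126) → (114.017,199.351) → (84.857,186.272) (closed)

[3] `<line>` line segment, #0000ff→score S474 F2013: (133.092,28.288) → (155.749,15.731)

[4] `<polyline>` open polyline, #0000ff→score S474 F2013: (210.080,13.997) → (153.994,219.668) → (224.101,79.462) → (19.824,209.794)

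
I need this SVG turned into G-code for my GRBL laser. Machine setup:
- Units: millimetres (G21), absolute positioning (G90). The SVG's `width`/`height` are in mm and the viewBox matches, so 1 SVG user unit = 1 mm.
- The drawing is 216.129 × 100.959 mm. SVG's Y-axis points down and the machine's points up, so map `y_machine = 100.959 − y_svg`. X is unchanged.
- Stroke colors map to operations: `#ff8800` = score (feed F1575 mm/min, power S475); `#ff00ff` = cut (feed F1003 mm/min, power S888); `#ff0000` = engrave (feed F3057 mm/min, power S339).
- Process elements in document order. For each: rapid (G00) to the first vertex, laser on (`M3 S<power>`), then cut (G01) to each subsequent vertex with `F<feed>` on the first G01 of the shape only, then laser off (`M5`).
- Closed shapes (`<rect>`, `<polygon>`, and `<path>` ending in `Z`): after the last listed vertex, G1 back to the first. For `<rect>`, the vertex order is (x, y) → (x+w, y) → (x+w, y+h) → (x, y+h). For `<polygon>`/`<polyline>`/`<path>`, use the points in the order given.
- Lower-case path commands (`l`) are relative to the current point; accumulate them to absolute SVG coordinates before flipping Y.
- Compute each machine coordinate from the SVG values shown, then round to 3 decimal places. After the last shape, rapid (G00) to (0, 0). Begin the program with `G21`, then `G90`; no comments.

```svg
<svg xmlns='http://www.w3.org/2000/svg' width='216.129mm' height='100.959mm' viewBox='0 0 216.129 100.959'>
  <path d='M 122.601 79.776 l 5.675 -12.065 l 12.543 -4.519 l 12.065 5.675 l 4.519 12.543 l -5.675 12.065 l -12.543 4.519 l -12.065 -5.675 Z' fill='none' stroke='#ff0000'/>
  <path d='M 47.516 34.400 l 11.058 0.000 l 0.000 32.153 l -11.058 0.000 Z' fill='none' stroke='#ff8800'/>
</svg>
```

1 u = 1 mm; y_m = 100.959 − y.

[1] `<path>` regular polygon, #ff0000→engrave S339 F3057: (122.601,21.183) → (128.276,33.248) → (140.819,37.767) → (152.884,32.092) → (157.403,19.549) → (151.728,7.484) → (139.185,2.965) → (127.120,8.640) → (122.601,21.183) (closed)

[2] `<path>` rectangle, #ff8800→score S475 F1575: (47.516,66.559) → (58.574,66.559) → (58.574,34.406) → (47.516,34.406) → (47.516,66.559) (closed)

G21
G90
G00 X122.601 Y21.183
M3 S339
G01 X128.276 Y33.248 F3057
G01 X140.819 Y37.767
G01 X152.884 Y32.092
G01 X157.403 Y19.549
G01 X151.728 Y7.484
G01 X139.185 Y2.965
G01 X127.120 Y8.640
G01 X122.601 Y21.183
M5
G00 X47.516 Y66.559
M3 S475
G01 X58.574 Y66.559 F1575
G01 X58.574 Y34.406
G01 X47.516 Y34.406
G01 X47.516 Y66.559
M5
G00 X0.000 Y0.000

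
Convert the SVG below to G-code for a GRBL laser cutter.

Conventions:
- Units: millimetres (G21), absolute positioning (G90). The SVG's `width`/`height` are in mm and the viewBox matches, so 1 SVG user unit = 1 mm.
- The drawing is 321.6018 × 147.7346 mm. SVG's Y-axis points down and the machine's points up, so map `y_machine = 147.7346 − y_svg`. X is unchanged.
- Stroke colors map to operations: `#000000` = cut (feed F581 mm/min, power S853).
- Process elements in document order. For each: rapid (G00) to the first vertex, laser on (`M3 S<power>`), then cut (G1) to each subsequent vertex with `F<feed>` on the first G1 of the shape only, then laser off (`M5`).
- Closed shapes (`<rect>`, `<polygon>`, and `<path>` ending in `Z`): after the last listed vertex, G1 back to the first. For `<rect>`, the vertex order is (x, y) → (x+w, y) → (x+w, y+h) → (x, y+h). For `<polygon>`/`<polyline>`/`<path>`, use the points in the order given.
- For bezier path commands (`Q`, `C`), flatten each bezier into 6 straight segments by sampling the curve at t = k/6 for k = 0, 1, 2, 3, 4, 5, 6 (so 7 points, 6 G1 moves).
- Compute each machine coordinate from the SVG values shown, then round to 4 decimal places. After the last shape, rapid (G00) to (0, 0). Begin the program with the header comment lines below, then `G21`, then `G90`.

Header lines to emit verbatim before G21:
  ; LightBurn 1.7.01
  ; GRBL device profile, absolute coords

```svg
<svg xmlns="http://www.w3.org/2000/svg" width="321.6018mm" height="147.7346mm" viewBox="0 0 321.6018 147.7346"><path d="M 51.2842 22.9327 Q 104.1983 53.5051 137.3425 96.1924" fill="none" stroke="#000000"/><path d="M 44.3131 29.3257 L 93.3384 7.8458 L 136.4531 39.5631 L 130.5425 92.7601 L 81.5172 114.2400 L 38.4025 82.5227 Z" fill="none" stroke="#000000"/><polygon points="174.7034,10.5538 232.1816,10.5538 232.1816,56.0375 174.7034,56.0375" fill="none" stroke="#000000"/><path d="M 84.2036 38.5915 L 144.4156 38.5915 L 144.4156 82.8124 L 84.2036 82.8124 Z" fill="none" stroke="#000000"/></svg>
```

; LightBurn 1.7.01
; GRBL device profile, absolute coords
G21
G90
G00 X51.2842 Y124.8019
M3 S853
G1 X68.3731 Y114.2746 F581
G1 X84.3636 Y103.0742
G1 X99.2558 Y91.2008
G1 X113.0497 Y78.6543
G1 X125.7453 Y65.4348
G1 X137.3425 Y51.5422
M5
G00 X44.3131 Y118.4089
M3 S853
G1 X93.3384 Y139.8888 F581
G1 X136.4531 Y108.1715
G1 X130.5425 Y54.9745
G1 X81.5172 Y33.4946
G1 X38.4025 Y65.2119
G1 X44.3131 Y118.4089
M5
G00 X174.7034 Y137.1808
M3 S853
G1 X232.1816 Y137.1808 F581
G1 X232.1816 Y91.6971
G1 X174.7034 Y91.6971
G1 X174.7034 Y137.1808
M5
G00 X84.2036 Y109.1431
M3 S853
G1 X144.4156 Y109.1431 F581
G1 X144.4156 Y64.9222
G1 X84.2036 Y64.9222
G1 X84.2036 Y109.1431
M5
G00 X0.0000 Y0.0000

Since the viewBox matches the mm dimensions, user units are millimetres directly. The only transform is the Y-flip y_m = 147.7346 − y_svg.

Shape 1 is a quadratic bezier drawn with `<path>`. Its stroke #000000 means cut at S853, F581. After flipping Y the toolpath is (51.2842,124.8019) → (68.3731,114.2746) → (84.3636,103.0742) → (99.2558,91.2008) → (113.0497,78.6543) → (125.7453,65.4348) → (137.3425,51.5422).

Shape 2 is a regular polygon drawn with `<path>`. Its stroke #000000 means cut at S853, F581. After flipping Y the toolpath is (44.3131,118.4089) → (93.3384,139.8888) → (136.4531,108.1715) → (130.5425,54.9745) → (81.5172,33.4946) → (38.4025,65.2119) → (44.3131,118.4089), returning to the start.

Shape 3 is a rectangle drawn with `<polygon>`. Its stroke #000000 means cut at S853, F581. After flipping Y the toolpath is (174.7034,137.1808) → (232.1816,137.1808) → (232.1816,91.6971) → (174.7034,91.6971) → (174.7034,137.1808), returning to the start.

Shape 4 is a rectangle drawn with `<path>`. Its stroke #000000 means cut at S853, F581. After flipping Y the toolpath is (84.2036,109.1431) → (144.4156,109.1431) → (144.4156,64.9222) → (84.2036,64.9222) → (84.2036,109.1431), returning to the start.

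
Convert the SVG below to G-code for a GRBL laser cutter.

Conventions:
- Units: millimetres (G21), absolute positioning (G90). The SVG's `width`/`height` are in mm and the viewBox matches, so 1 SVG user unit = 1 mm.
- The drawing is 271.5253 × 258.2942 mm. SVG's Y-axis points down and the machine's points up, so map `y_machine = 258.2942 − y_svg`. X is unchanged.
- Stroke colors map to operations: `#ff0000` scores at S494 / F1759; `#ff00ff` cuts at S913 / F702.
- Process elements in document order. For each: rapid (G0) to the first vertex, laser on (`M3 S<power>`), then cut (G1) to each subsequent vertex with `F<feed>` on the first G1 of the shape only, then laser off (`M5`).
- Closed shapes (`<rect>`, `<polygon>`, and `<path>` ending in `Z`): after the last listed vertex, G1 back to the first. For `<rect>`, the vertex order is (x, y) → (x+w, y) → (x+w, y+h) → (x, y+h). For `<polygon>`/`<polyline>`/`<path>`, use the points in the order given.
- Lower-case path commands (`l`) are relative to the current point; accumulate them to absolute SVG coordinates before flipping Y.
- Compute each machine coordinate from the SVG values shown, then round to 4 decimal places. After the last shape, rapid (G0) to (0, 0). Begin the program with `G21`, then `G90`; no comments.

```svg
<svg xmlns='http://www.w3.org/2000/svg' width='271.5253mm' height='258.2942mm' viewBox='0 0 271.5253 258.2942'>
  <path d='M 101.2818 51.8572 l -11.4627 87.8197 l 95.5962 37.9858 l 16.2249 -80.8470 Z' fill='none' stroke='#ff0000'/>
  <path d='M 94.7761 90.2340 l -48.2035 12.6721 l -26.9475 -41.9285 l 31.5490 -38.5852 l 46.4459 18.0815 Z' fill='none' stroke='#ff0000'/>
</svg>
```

Since the viewBox matches the mm dimensions, user units are millimetres directly. The only transform is the Y-flip y_m = 258.2942 − y_svg.

Shape 1 is a closed polygon drawn with `<path>`. Its stroke #ff0000 means score at S494, F1759. After flipping Y the toolpath is (101.2818,206.4370) → (89.8191,118.6173) → (185.4153,80.6315) → (201.6402,161.4785) → (101.2818,206.4370), returning to the start.

Shape 2 is a regular polygon drawn with `<path>`. Its stroke #ff0000 means score at S494, F1759. After flipping Y the toolpath is (94.7761,168.0602) → (46.5726,155.3881) → (19.6251,197.3166) → (51.1741,235.9018) → (97.6200,217.8203) → (94.7761,168.0602), returning to the start.

G21
G90
G0 X101.2818 Y206.4370
M3 S494
G1 X89.8191 Y118.6173 F1759
G1 X185.4153 Y80.6315
G1 X201.6402 Y161.4785
G1 X101.2818 Y206.4370
M5
G0 X94.7761 Y168.0602
M3 S494
G1 X46.5726 Y155.3881 F1759
G1 X19.6251 Y197.3166
G1 X51.1741 Y235.9018
G1 X97.6200 Y217.8203
G1 X94.7761 Y168.0602
M5
G0 X0.0000 Y0.0000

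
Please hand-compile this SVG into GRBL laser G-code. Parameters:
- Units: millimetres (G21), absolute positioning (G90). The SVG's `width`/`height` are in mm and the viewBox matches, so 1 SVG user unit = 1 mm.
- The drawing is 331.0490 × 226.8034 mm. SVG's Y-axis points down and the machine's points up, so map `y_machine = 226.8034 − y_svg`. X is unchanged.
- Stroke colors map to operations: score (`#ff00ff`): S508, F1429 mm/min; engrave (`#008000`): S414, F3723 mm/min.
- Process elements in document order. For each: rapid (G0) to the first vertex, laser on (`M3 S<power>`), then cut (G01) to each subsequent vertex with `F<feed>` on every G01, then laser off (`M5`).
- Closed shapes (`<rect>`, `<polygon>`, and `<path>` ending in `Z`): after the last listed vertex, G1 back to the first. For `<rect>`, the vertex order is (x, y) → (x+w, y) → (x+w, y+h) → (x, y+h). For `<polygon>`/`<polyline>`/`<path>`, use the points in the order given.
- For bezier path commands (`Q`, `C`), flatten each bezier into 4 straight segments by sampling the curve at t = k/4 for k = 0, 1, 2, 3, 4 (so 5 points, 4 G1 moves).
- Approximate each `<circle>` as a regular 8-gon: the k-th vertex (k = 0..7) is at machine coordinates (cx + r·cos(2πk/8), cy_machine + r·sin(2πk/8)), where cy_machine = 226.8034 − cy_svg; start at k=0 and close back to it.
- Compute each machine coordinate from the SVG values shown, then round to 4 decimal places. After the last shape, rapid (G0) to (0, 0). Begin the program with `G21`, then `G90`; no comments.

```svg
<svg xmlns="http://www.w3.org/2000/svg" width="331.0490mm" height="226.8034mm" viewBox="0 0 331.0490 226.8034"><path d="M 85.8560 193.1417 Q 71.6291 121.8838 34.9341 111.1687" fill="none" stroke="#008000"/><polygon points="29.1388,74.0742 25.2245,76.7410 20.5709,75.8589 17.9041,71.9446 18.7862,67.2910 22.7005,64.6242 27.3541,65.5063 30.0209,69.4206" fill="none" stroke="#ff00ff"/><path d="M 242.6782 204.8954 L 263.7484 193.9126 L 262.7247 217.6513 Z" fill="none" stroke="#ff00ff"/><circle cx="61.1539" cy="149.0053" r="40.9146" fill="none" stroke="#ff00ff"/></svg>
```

Since the viewBox matches the mm dimensions, user units are millimetres directly. The only transform is the Y-flip y_m = 226.8034 − y_svg.

Shape 1 is a quadratic bezier drawn with `<path>`. Its stroke #008000 means engrave at S414, F3723. After flipping Y the toolpath is (85.8560,33.6617) → (77.3383,65.5067) → (66.0121,89.7839) → (51.8773,106.4932) → (34.9341,115.6347).

Shape 2 is a regular polygon drawn with `<polygon>`. Its stroke #ff00ff means score at S508, F1429. After flipping Y the toolpath is (29.1388,152.7292) → (25.2245,150.0624) → (20.5709,150.9445) → (17.9041,154.8588) → (18.7862,159.5124) → (22.7005,162.1792) → (27.3541,161.2971) → (30.0209,157.3828) → (29.1388,152.7292), returning to the start.

Shape 3 is a regular polygon drawn with `<path>`. Its stroke #ff00ff means score at S508, F1429. After flipping Y the toolpath is (242.6782,21.9080) → (263.7484,32.8908) → (262.7247,9.1521) → (242.6782,21.9080), returning to the start.

Shape 4 is a circle drawn with `<circle>`. Its stroke #ff00ff means score at S508, F1429. After flipping Y the toolpath is (102.0685,77.7981) → (90.0849,106.7291) → (61.1539,118.7127) → (32.2229,106.7291) → (20.2393,77.7981) → (32.2229,48.8671) → (61.1539,36.8835) → (90.0849,48.8671) → (102.0685,77.7981), returning to the start.

G21
G90
G0 X85.8560 Y33.6617
M3 S414
G01 X77.3383 Y65.5067 F3723
G01 X66.0121 Y89.7839 F3723
G01 X51.8773 Y106.4932 F3723
G01 X34.9341 Y115.6347 F3723
M5
G0 X29.1388 Y152.7292
M3 S508
G01 X25.2245 Y150.0624 F1429
G01 X20.5709 Y150.9445 F1429
G01 X17.9041 Y154.8588 F1429
G01 X18.7862 Y159.5124 F1429
G01 X22.7005 Y162.1792 F1429
G01 X27.3541 Y161.2971 F1429
G01 X30.0209 Y157.3828 F1429
G01 X29.1388 Y152.7292 F1429
M5
G0 X242.6782 Y21.9080
M3 S508
G01 X263.7484 Y32.8908 F1429
G01 X262.7247 Y9.1521 F1429
G01 X242.6782 Y21.9080 F1429
M5
G0 X102.0685 Y77.7981
M3 S508
G01 X90.0849 Y106.7291 F1429
G01 X61.1539 Y118.7127 F1429
G01 X32.2229 Y106.7291 F1429
G01 X20.2393 Y77.7981 F1429
G01 X32.2229 Y48.8671 F1429
G01 X61.1539 Y36.8835 F1429
G01 X90.0849 Y48.8671 F1429
G01 X102.0685 Y77.7981 F1429
M5
G0 X0.0000 Y0.0000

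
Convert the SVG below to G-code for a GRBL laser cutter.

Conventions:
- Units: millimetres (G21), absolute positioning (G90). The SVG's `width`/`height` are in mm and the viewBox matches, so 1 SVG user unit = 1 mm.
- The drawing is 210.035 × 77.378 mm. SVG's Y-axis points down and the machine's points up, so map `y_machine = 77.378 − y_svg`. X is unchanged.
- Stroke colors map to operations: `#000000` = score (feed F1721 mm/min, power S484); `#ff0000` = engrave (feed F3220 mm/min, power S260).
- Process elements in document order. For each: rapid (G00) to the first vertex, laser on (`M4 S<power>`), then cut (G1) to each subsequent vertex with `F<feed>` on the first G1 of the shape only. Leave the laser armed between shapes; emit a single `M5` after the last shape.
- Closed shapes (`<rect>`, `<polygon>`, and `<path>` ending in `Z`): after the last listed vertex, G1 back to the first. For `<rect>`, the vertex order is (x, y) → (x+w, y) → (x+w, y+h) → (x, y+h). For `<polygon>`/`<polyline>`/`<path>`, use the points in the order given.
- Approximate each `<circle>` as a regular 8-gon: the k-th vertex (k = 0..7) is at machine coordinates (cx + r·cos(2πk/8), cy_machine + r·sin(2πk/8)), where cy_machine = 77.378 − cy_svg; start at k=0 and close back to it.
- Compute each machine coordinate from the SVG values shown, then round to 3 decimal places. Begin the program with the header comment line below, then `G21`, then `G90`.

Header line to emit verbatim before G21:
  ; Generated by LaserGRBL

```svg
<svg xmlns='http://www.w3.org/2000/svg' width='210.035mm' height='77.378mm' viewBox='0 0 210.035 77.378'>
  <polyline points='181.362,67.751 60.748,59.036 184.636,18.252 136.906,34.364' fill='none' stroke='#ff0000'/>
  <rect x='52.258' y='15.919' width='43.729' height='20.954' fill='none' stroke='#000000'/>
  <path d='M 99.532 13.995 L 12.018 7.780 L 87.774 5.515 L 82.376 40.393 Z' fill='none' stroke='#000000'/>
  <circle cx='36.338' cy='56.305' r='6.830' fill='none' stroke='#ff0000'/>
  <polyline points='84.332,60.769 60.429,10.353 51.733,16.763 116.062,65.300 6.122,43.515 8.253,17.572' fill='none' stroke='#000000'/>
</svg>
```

1 u = 1 mm; y_m = 77.378 − y.

[1] `<polyline>` open polyline, #ff0000→engrave S260 F3220: (181.362,9.627) → (60.748,18.342) → (184.636,59.126) → (136.906,43.014)

[2] `<rect>` rectangle, #000000→score S484 F1721: (52.258,61.459) → (95.987,61.459) → (95.987,40.505) → (52.258,40.505) → (52.258,61.459) (closed)

[3] `<path>` closed polygon, #000000→score S484 F1721: (99.532,63.383) → (12.018,69.598) → (87.774,71.863) → (82.376,36.985) → (99.532,63.383) (closed)

[4] `<circle>` circle, #ff0000→engrave S260 F3220: (43.168,21.073) → (41.168,25.903) → (36.338,27.903) → (31.508,25.903) → (29.508,21.073) → (31.508,16.243) → (36.338,14.243) → (41.168,16.243) → (43.168,21.073) (closed)

[5] `<polyline>` open polyline, #000000→score S484 F1721: (84.332,16.609) → (60.429,67.025) → (51.733,60.615) → (116.062,12.078) → (6.122,33.863) → (8.253,59.806)

; Generated by LaserGRBL
G21
G90
G00 X181.362 Y9.627
M4 S260
G1 X60.748 Y18.342 F3220
G1 X184.636 Y59.126
G1 X136.906 Y43.014
G00 X52.258 Y61.459
M4 S484
G1 X95.987 Y61.459 F1721
G1 X95.987 Y40.505
G1 X52.258 Y40.505
G1 X52.258 Y61.459
G00 X99.532 Y63.383
M4 S484
G1 X12.018 Y69.598 F1721
G1 X87.774 Y71.863
G1 X82.376 Y36.985
G1 X99.532 Y63.383
G00 X43.168 Y21.073
M4 S260
G1 X41.168 Y25.903 F3220
G1 X36.338 Y27.903
G1 X31.508 Y25.903
G1 X29.508 Y21.073
G1 X31.508 Y16.243
G1 X36.338 Y14.243
G1 X41.168 Y16.243
G1 X43.168 Y21.073
G00 X84.332 Y16.609
M4 S484
G1 X60.429 Y67.025 F1721
G1 X51.733 Y60.615
G1 X116.062 Y12.078
G1 X6.122 Y33.863
G1 X8.253 Y59.806
M5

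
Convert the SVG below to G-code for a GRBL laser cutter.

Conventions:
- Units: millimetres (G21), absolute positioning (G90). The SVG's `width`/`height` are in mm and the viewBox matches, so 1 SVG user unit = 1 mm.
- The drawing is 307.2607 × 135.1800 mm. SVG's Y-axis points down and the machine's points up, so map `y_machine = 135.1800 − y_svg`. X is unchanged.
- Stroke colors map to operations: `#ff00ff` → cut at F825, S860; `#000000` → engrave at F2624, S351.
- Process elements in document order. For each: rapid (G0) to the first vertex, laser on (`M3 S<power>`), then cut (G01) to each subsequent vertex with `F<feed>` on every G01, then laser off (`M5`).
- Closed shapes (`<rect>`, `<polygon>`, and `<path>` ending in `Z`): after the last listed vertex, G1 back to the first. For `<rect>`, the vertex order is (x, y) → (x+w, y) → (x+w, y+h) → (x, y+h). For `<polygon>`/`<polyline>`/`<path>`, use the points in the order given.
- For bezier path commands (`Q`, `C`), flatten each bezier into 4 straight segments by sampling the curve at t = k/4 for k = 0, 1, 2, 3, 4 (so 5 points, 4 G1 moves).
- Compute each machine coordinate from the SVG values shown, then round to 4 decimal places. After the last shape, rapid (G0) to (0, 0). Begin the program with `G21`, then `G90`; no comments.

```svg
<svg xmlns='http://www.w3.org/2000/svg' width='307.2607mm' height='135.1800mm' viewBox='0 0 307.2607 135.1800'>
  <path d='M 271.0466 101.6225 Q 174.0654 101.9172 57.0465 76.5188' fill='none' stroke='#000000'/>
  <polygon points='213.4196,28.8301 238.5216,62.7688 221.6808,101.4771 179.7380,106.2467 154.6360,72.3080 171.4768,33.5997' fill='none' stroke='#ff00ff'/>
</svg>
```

G21
G90
G0 X271.0466 Y33.5575
M3 S351
G01 X221.3036 Y35.0160 F2624
G01 X169.0560 Y39.6861 F2624
G01 X114.3036 Y47.5678 F2624
G01 X57.0465 Y58.6612 F2624
M5
G0 X213.4196 Y106.3499
M3 S860
G01 X238.5216 Y72.4112 F825
G01 X221.6808 Y33.7029 F825
G01 X179.7380 Y28.9333 F825
G01 X154.6360 Y62.8720 F825
G01 X171.4768 Y101.5803 F825
G01 X213.4196 Y106.3499 F825
M5
G0 X0.0000 Y0.0000

1 u = 1 mm; y_m = 135.1800 − y.

[1] `<path>` quadratic bezier, #000000→engrave S351 F2624: (271.0466,33.5575) → (221.3036,35.0160) → (169.0560,39.6861) → (114.3036,47.5678) → (57.0465,58.6612)

[2] `<polygon>` regular polygon, #ff00ff→cut S860 F825: (213.4196,106.3499) → (238.5216,72.4112) → (221.6808,33.7029) → (179.7380,28.9333) → (154.6360,62.8720) → (171.4768,101.5803) → (213.4196,106.3499) (closed)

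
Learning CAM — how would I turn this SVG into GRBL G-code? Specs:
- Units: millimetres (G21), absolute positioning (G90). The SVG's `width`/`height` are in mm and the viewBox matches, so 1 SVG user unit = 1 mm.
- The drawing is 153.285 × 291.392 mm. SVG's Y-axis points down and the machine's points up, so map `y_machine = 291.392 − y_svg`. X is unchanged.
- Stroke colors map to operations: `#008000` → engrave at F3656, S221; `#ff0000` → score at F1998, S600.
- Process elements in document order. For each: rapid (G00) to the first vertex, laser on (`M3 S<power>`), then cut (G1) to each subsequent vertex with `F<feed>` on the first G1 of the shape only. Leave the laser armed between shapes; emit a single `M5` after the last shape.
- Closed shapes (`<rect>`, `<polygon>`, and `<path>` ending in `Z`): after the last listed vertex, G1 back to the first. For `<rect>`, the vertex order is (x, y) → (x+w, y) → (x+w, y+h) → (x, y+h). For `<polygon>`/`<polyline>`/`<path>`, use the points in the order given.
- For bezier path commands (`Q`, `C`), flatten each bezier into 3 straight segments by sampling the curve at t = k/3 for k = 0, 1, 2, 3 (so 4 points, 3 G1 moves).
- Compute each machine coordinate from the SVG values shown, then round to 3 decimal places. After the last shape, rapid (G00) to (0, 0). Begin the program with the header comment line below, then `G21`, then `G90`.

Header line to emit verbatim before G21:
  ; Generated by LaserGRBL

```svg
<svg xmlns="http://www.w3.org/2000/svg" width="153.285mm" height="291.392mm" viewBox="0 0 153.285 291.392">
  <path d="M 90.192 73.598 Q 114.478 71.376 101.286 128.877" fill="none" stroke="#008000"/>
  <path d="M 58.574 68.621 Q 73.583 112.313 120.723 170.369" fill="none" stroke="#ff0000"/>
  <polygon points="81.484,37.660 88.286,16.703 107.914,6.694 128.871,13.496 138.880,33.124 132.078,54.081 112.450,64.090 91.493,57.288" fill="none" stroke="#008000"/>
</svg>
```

; Generated by LaserGRBL
G21
G90
G00 X90.192 Y217.794
M3 S221
G1 X102.218 Y212.639 F3656
G1 X105.916 Y194.213
G1 X101.286 Y162.515
G00 X58.574 Y222.771
M3 S600
G1 X72.150 Y192.047 F1998
G1 X92.866 Y158.131
G1 X120.723 Y121.023
G00 X81.484 Y253.732
M3 S221
G1 X88.286 Y274.689 F3656
G1 X107.914 Y284.698
G1 X128.871 Y277.896
G1 X138.880 Y258.268
G1 X132.078 Y237.311
G1 X112.450 Y227.302
G1 X91.493 Y234.104
G1 X81.484 Y253.732
M5
G00 X0.000 Y0.000

1 u = 1 mm; y_m = 291.392 − y.

[1] `<path>` quadratic bezier, #008000→engrave S221 F3656: (90.192,217.794) → (102.218,212.639) → (105.916,194.213) → (101.286,162.515)

[2] `<path>` quadratic bezier, #ff0000→score S600 F1998: (58.574,222.771) → (72.150,192.047) → (92.866,158.131) → (120.723,121.023)

[3] `<polygon>` regular polygon, #008000→engrave S221 F3656: (81.484,253.732) → (88.286,274.689) → (107.914,284.698) → (128.871,277.896) → (138.880,258.268) → (132.078,237.311) → (112.450,227.302) → (91.493,234.104) → (81.484,253.732) (closed)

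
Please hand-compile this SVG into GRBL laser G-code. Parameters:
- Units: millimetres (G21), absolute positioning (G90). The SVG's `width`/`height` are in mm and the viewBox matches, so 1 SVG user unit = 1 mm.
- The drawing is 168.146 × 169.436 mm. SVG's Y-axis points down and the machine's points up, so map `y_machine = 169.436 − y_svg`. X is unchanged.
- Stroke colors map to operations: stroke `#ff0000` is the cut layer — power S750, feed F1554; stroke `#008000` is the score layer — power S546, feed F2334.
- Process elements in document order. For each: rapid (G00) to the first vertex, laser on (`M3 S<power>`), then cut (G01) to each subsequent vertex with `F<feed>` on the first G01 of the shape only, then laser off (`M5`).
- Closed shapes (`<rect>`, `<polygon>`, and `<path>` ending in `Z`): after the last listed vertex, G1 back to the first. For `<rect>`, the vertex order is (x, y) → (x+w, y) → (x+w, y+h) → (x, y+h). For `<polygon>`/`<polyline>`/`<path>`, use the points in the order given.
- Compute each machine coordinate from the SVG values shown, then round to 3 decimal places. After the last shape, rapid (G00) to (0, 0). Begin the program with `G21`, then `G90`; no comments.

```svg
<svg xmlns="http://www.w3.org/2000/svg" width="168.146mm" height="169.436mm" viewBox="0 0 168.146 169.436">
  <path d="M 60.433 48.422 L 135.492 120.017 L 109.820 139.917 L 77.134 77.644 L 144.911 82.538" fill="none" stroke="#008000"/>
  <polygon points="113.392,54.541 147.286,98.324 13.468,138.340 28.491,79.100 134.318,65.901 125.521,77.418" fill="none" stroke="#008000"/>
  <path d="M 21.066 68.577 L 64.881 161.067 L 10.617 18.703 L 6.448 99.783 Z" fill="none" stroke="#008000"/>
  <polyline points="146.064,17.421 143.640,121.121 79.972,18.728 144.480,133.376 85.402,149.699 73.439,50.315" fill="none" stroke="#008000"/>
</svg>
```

G21
G90
G00 X60.433 Y121.014
M3 S546
G01 X135.492 Y49.419 F2334
G01 X109.820 Y29.519
G01 X77.134 Y91.792
G01 X144.911 Y86.898
M5
G00 X113.392 Y114.895
M3 S546
G01 X147.286 Y71.112 F2334
G01 X13.468 Y31.096
G01 X28.491 Y90.336
G01 X134.318 Y103.535
G01 X125.521 Y92.018
G01 X113.392 Y114.895
M5
G00 X21.066 Y100.859
M3 S546
G01 X64.881 Y8.369 F2334
G01 X10.617 Y150.733
G01 X6.448 Y69.653
G01 X21.066 Y100.859
M5
G00 X146.064 Y152.015
M3 S546
G01 X143.640 Y48.315 F2334
G01 X79.972 Y150.708
G01 X144.480 Y36.060
G01 X85.402 Y19.737
G01 X73.439 Y119.121
M5
G00 X0.000 Y0.000

Since the viewBox matches the mm dimensions, user units are millimetres directly. The only transform is the Y-flip y_m = 169.436 − y_svg.

Shape 1 is a open polyline drawn with `<path>`. Its stroke #008000 means score at S546, F2334. After flipping Y the toolpath is (60.433,121.014) → (135.492,49.419) → (109.820,29.519) → (77.134,91.792) → (144.911,86.898).

Shape 2 is a closed polygon drawn with `<polygon>`. Its stroke #008000 means score at S546, F2334. After flipping Y the toolpath is (113.392,114.895) → (147.286,71.112) → (13.468,31.096) → (28.491,90.336) → (134.318,103.535) → (125.521,92.018) → (113.392,114.895), returning to the start.

Shape 3 is a closed polygon drawn with `<path>`. Its stroke #008000 means score at S546, F2334. After flipping Y the toolpath is (21.066,100.859) → (64.881,8.369) → (10.617,150.733) → (6.448,69.653) → (21.066,100.859), returning to the start.

Shape 4 is a open polyline drawn with `<polyline>`. Its stroke #008000 means score at S546, F2334. After flipping Y the toolpath is (146.064,152.015) → (143.640,48.315) → (79.972,150.708) → (144.480,36.060) → (85.402,19.737) → (73.439,119.121).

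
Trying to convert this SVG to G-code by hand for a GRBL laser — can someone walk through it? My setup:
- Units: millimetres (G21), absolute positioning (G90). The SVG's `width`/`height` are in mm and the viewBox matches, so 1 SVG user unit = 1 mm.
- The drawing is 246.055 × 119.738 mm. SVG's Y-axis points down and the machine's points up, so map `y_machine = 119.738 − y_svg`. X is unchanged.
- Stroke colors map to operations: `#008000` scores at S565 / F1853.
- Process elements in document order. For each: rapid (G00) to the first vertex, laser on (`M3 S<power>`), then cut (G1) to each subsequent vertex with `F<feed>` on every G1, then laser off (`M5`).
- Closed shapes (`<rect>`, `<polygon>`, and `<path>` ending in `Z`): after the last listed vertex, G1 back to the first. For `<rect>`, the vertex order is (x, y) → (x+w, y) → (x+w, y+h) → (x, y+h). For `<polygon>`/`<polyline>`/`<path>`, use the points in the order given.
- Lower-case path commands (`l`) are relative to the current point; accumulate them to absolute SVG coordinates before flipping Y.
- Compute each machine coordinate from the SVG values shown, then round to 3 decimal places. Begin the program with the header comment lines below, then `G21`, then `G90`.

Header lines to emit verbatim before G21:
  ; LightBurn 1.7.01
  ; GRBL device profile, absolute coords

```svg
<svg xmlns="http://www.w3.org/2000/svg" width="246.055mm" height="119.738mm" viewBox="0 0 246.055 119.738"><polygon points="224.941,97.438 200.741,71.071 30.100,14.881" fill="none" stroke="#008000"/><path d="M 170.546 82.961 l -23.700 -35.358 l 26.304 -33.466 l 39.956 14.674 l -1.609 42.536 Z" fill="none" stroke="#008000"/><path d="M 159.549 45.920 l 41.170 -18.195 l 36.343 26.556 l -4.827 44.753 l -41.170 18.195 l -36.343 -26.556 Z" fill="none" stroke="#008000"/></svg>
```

; LightBurn 1.7.01
; GRBL device profile, absolute coords
G21
G90
G00 X224.941 Y22.300
M3 S565
G1 X200.741 Y48.667 F1853
G1 X30.100 Y104.857 F1853
G1 X224.941 Y22.300 F1853
M5
G00 X170.546 Y36.777
M3 S565
G1 X146.846 Y72.135 F1853
G1 X173.150 Y105.601 F1853
G1 X213.106 Y90.927 F1853
G1 X211.497 Y48.391 F1853
G1 X170.546 Y36.777 F1853
M5
G00 X159.549 Y73.818
M3 S565
G1 X200.719 Y92.013 F1853
G1 X237.062 Y65.457 F1853
G1 X232.235 Y20.704 F1853
G1 X191.065 Y2.509 F1853
G1 X154.722 Y29.065 F1853
G1 X159.549 Y73.818 F1853
M5

1 u = 1 mm; y_m = 119.738 − y.

[1] `<polygon>` closed polygon, #008000→score S565 F1853: (224.941,22.300) → (200.741,48.667) → (30.100,104.857) → (224.941,22.300) (closed)

[2] `<path>` regular polygon, #008000→score S565 F1853: (170.546,36.777) → (146.846,72.135) → (173.150,105.601) → (213.106,90.927) → (211.497,48.391) → (170.546,36.777) (closed)

[3] `<path>` regular polygon, #008000→score S565 F1853: (159.549,73.818) → (200.719,92.013) → (237.062,65.457) → (232.235,20.704) → (191.065,2.509) → (154.722,29.065) → (159.549,73.818) (closed)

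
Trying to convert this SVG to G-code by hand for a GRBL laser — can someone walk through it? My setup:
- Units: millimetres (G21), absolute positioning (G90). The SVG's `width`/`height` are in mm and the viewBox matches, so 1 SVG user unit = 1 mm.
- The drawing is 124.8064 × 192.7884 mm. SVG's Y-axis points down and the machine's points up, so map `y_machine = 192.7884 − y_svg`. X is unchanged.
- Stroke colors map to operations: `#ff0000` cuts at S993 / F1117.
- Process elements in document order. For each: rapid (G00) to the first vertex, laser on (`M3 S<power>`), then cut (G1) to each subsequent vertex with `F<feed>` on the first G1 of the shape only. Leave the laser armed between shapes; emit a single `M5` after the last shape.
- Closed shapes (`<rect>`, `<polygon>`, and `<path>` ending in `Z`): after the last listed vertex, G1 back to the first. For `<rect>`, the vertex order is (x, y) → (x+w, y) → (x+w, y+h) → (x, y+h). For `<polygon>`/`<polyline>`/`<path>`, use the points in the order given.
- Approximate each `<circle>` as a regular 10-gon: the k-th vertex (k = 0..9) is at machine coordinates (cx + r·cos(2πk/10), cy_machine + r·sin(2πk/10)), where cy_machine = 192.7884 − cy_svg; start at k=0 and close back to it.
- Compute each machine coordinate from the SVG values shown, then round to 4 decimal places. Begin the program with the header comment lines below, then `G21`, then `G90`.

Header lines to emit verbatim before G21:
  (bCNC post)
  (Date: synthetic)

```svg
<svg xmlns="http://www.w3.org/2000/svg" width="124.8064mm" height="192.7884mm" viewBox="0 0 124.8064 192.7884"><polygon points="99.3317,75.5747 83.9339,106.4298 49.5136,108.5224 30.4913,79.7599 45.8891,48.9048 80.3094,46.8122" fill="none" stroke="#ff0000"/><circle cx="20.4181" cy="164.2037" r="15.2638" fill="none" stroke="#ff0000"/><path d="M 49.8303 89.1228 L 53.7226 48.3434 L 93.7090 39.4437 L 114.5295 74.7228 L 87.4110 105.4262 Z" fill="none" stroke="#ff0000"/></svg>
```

viewBox `0 0 124.8064 192.7884` with mm width/height → 1 unit = 1 mm. Flip: y_m = 192.7884 − y_svg.

**Shape 1** — `<polygon>` regular polygon, stroke `#ff0000` → cut (S993, F1117). Machine vertices: (99.3317,117.2137) → (83.9339,86.3586) → (49.5136,84.2660) → (30.4913,113.0285) → (45.8891,143.8836) → (80.3094,145.9762) → (99.3317,117.2137). Closed: final G1 returns to the first vertex.

**Shape 2** — `<circle>` circle, stroke `#ff0000` → cut (S993, F1117). Machine vertices: (35.6819,28.5847) → (32.7668,37.5565) → (25.1349,43.1014) → (15.7013,43.1014) → (8.0694,37.5565) → (5.1543,28.5847) → (8.0694,19.6129) → (15.7013,14.0680) → (25.1349,14.0680) → (32.7668,19.6129) → (35.6819,28.5847). Closed: final G1 returns to the first vertex.

**Shape 3** — `<path>` regular polygon, stroke `#ff0000` → cut (S993, F1117). Machine vertices: (49.8303,103.6656) → (53.7226,144.4450) → (93.7090,153.3447) → (114.5295,118.0656) → (87.4110,87.3622) → (49.8303,103.6656). Closed: final G1 returns to the first vertex.

(bCNC post)
(Date: synthetic)
G21
G90
G00 X99.3317 Y117.2137
M3 S993
G1 X83.9339 Y86.3586 F1117
G1 X49.5136 Y84.2660
G1 X30.4913 Y113.0285
G1 X45.8891 Y143.8836
G1 X80.3094 Y145.9762
G1 X99.3317 Y117.2137
G00 X35.6819 Y28.5847
M3 S993
G1 X32.7668 Y37.5565 F1117
G1 X25.1349 Y43.1014
G1 X15.7013 Y43.1014
G1 X8.0694 Y37.5565
G1 X5.1543 Y28.5847
G1 X8.0694 Y19.6129
G1 X15.7013 Y14.0680
G1 X25.1349 Y14.0680
G1 X32.7668 Y19.6129
G1 X35.6819 Y28.5847
G00 X49.8303 Y103.6656
M3 S993
G1 X53.7226 Y144.4450 F1117
G1 X93.7090 Y153.3447
G1 X114.5295 Y118.0656
G1 X87.4110 Y87.3622
G1 X49.8303 Y103.6656
M5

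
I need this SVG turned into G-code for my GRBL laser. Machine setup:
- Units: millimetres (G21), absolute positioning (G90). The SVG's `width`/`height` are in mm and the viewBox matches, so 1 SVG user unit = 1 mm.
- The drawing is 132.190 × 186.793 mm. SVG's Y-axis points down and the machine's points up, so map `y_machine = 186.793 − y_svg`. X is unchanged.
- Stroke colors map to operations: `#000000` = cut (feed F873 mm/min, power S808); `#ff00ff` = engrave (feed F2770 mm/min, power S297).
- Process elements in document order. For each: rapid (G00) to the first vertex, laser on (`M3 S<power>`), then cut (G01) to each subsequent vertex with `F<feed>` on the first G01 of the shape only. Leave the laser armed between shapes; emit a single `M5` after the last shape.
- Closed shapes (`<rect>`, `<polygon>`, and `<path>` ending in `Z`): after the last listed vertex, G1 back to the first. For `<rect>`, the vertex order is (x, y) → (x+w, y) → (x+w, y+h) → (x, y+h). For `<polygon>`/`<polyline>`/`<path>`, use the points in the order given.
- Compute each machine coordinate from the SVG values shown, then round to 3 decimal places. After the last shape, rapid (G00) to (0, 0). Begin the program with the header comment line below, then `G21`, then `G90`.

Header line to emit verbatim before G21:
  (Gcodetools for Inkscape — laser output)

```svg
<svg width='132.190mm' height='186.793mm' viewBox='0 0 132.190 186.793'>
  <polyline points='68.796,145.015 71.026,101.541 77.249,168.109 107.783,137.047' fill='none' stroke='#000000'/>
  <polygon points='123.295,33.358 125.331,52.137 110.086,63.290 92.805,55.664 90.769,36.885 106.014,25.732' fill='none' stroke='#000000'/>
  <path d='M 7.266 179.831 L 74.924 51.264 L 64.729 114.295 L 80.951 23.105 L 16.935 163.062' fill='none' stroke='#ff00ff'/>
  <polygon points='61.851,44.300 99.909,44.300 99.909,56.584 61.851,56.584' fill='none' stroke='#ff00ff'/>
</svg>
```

Since the viewBox matches the mm dimensions, user units are millimetres directly. The only transform is the Y-flip y_m = 186.793 − y_svg.

Shape 1 is a open polyline drawn with `<polyline>`. Its stroke #000000 means cut at S808, F873. After flipping Y the toolpath is (68.796,41.778) → (71.026,85.252) → (77.249,18.684) → (107.783,49.746).

Shape 2 is a regular polygon drawn with `<polygon>`. Its stroke #000000 means cut at S808, F873. After flipping Y the toolpath is (123.295,153.435) → (125.331,134.656) → (110.086,123.503) → (92.805,131.129) → (90.769,149.908) → (106.014,161.061) → (123.295,153.435), returning to the start.

Shape 3 is a open polyline drawn with `<path>`. Its stroke #ff00ff means engrave at S297, F2770. After flipping Y the toolpath is (7.266,6.962) → (74.924,135.529) → (64.729,72.498) → (80.951,163.688) → (16.935,23.731).

Shape 4 is a rectangle drawn with `<polygon>`. Its stroke #ff00ff means engrave at S297, F2770. After flipping Y the toolpath is (61.851,142.493) → (99.909,142.493) → (99.909,130.209) → (61.851,130.209) → (61.851,142.493), returning to the start.

(Gcodetools for Inkscape — laser output)
G21
G90
G00 X68.796 Y41.778
M3 S808
G01 X71.026 Y85.252 F873
G01 X77.249 Y18.684
G01 X107.783 Y49.746
G00 X123.295 Y153.435
M3 S808
G01 X125.331 Y134.656 F873
G01 X110.086 Y123.503
G01 X92.805 Y131.129
G01 X90.769 Y149.908
G01 X106.014 Y161.061
G01 X123.295 Y153.435
G00 X7.266 Y6.962
M3 S297
G01 X74.924 Y135.529 F2770
G01 X64.729 Y72.498
G01 X80.951 Y163.688
G01 X16.935 Y23.731
G00 X61.851 Y142.493
M3 S297
G01 X99.909 Y142.493 F2770
G01 X99.909 Y130.209
G01 X61.851 Y130.209
G01 X61.851 Y142.493
M5
G00 X0.000 Y0.000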